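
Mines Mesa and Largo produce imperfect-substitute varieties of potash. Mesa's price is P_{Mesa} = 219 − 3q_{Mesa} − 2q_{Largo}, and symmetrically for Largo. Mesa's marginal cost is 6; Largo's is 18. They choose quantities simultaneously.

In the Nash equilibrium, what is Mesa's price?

Mine Mesa's profit: π = q_{Mesa}(219 − 3q_{Mesa} − 2q_{Largo}) − 6q_{Mesa}.
∂π/∂q_{Mesa} = 213 − 6q_{Mesa} − 2q_{Largo} = 0 ⇒ q_{Mesa} = 35.5 − (1/3)q_{Largo}.
Similarly q_{Largo} = 33.5 − (1/3)q_{Mesa}.
Solving the two reaction functions simultaneously: (1 − (−1/3)(−1/3))q_{Mesa} = 35.5 − (1/3)·33.5, so (8/9)q_{Mesa} = 73/3 and q_{Mesa} = 27.375.
Then q_{Largo} = 33.5 − (1/3)·27.375 = 24.375.
P_{Mesa} = 219 − 3·27.375 − 2·24.375 = 88.125.

88.125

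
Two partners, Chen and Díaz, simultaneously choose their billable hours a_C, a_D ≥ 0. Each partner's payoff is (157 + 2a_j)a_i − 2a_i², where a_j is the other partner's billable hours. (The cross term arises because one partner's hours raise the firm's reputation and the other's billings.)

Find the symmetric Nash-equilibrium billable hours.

78.5

Chen's payoff is (157 + 2a_D)a_C − 2a_C².
∂π/∂a_C = 157 + 2a_D − 4a_C = 0, so a_C = 39.25 + 0.5a_D.
The game is symmetric, so in equilibrium a_D = a_C: the reaction function gives 0.5a_C = 39.25, hence a_C = 78.5.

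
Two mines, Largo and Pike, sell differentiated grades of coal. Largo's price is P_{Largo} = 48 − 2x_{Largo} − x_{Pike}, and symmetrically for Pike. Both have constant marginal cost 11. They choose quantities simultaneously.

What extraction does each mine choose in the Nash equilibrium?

7.4

Mine Largo's profit: π = x_{Largo}(48 − 2x_{Largo} − x_{Pike}) − 11x_{Largo}.
∂π/∂x_{Largo} = 37 − 4x_{Largo} − x_{Pike} = 0 ⇒ x_{Largo} = 9.25 − 0.25x_{Pike}.
Setting x_{Largo} = x_{Pike} in the reaction function: x_{Largo} = 9.25 − 0.25x_{Largo}, so x_{Largo} = 9.25 / 1.25 = 7.4.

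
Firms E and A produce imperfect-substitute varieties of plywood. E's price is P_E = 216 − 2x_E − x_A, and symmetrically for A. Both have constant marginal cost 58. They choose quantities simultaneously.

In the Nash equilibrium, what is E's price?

121.2

Firm E's profit: π = x_E(216 − 2x_E − x_A) − 58x_E.
∂π/∂x_E = 158 − 4x_E − x_A = 0 ⇒ x_E = 39.5 − 0.25x_A.
The game is symmetric, so in equilibrium x_A = x_E: the reaction function gives 1.25x_E = 39.5, hence x_E = 31.6.
P_E = 216 − 2·31.6 − 31.6 = 121.2.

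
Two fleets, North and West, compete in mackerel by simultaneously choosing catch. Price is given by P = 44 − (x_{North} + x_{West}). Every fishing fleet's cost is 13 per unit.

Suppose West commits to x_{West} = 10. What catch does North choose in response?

10.5

Fishing fleet North's profit: π = x_{North}(44 − (x_{North} + x_{West})) − 13x_{North}.
∂π/∂x_{North} = 31 − 2x_{North} − x_{West} = 0, so x_{North} = 15.5 − 0.5x_{West}.
At x_{West} = 10: x_{North} = 15.5 − 0.5·10 = 10.5.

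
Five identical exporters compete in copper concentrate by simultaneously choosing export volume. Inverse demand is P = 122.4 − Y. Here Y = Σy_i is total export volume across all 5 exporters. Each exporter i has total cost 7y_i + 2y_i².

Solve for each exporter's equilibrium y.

A representative exporter's profit is π_i = y_i(122.4 − Y) − 7y_i − 2y_i², with Y = y_i + Σ_{j≠i} y_j.
First-order condition: 115.4 − 6y_i − Σ_{j≠i} y_j = 0.
Imposing symmetry (y_j = y for all j) turns Σ_{j≠i} y_j into 4y, so 115.4 = 10y and y = 11.54.

11.54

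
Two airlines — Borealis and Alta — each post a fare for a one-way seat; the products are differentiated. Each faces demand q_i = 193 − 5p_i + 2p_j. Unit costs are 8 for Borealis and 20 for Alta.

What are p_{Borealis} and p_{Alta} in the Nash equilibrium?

30.375, 35.375

Borealis's profit: π = (p_{Borealis} − 8)(193 − 5p_{Borealis} + 2p_{Alta}).
∂π/∂p_{Borealis} = 233 − 10p_{Borealis} + 2p_{Alta} = 0 ⇒ p_{Borealis} = 23.3 + 0.2p_{Alta}.
Similarly p_{Alta} = 29.3 + 0.2p_{Borealis}.
Plugging p_{Alta} into Borealis's best response: p_{Borealis} = 23.3 + 0.2(29.3 + 0.2p_{Borealis}) ⇒ 0.96p_{Borealis} = 29.16, so p_{Borealis} = 30.375.
Then p_{Alta} = 29.3 + 0.2·30.375 = 35.375.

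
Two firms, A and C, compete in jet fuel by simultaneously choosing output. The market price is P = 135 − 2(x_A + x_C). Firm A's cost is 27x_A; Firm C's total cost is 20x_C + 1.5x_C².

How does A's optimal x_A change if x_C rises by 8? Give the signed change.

Firm A's profit: π = x_A(135 − 2(x_A + x_C)) − 27x_A.
∂π/∂x_A = 108 − 4x_A − 2x_C = 0, so x_A = 27 − 0.5x_C.
The reaction-function slope is −0.5, so an 8-unit rise in x_C moves x_A by −0.5 × 8 = −4. A's best response falls — the actions are strategic substitutes.

-4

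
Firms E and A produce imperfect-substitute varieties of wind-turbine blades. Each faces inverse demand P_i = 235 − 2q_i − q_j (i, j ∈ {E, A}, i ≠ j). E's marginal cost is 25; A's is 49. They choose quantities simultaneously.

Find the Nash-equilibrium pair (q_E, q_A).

Firm E's profit: π = q_E(235 − 2q_E − q_A) − 25q_E.
∂π/∂q_E = 210 − 4q_E − q_A = 0 ⇒ q_E = 52.5 − 0.25q_A.
Similarly q_A = 46.5 − 0.25q_E.
Plugging q_A into E's best response: q_E = 52.5 − 0.25(46.5 − 0.25q_E) ⇒ 0.9375q_E = 40.875, so q_E = 43.6.
Then q_A = 46.5 − 0.25·43.6 = 35.6.

43.6, 35.6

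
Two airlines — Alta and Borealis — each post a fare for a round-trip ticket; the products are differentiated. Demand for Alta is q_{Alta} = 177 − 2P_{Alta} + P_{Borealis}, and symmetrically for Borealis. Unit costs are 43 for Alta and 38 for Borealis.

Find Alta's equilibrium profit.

Alta's profit: π = (P_{Alta} − 43)(177 − 2P_{Alta} + P_{Borealis}).
∂π/∂P_{Alta} = 263 − 4P_{Alta} + P_{Borealis} = 0 ⇒ P_{Alta} = 65.75 + 0.25P_{Borealis}.
Similarly P_{Borealis} = 63.25 + 0.25P_{Alta}.
Solving the two reaction functions simultaneously: (1 − (0.25)(0.25))P_{Alta} = 65.75 + 0.25·63.25, so 0.9375P_{Alta} = 81.5625 and P_{Alta} = 87.
Then P_{Borealis} = 63.25 + 0.25·87 = 85.
q_{Alta} = 177 − 2·87 + 85 = 88.
Profit = (87 − 43)·88 = 3872.

3872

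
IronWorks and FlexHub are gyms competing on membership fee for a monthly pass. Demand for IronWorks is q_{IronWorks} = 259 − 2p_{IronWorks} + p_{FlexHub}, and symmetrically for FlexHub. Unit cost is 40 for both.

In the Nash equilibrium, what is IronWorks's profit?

IronWorks's profit: π = (p_{IronWorks} − 40)(259 − 2p_{IronWorks} + p_{FlexHub}).
∂π/∂p_{IronWorks} = 339 − 4p_{IronWorks} + p_{FlexHub} = 0 ⇒ p_{IronWorks} = 84.75 + 0.25p_{FlexHub}.
The game is symmetric, so in equilibrium p_{FlexHub} = p_{IronWorks}: the reaction function gives 0.75p_{IronWorks} = 84.75, hence p_{IronWorks} = 113.
q_{IronWorks} = 259 − 2·113 + 113 = 146.
Profit = (113 − 40)·146 = 10658.

10658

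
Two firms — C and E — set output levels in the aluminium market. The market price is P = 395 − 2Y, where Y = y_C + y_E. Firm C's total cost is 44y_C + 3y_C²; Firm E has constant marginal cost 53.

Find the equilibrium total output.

95.5

Firm C's profit: π = y_C(395 − 2(y_C + y_E)) − 44y_C − 3y_C².
∂π/∂y_C = 351 − 10y_C − 2y_E = 0, so y_C = 35.1 − 0.2y_E.
For E: ∂π/∂y_E = 342 − 4y_E − 2y_C = 0 ⇒ y_E = 85.5 − 0.5y_C.
Plugging y_E into C's best response: y_C = 35.1 − 0.2(85.5 − 0.5y_C) ⇒ 0.9y_C = 18, so y_C = 20.
Then y_E = 85.5 − 0.5·20 = 75.5.
Total output: 20 + 75.5 = 95.5.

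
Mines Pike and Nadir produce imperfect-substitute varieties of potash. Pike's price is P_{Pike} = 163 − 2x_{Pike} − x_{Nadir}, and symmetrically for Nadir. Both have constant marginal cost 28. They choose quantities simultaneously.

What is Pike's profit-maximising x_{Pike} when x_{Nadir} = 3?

Mine Pike's profit: π = x_{Pike}(163 − 2x_{Pike} − x_{Nadir}) − 28x_{Pike}.
∂π/∂x_{Pike} = 135 − 4x_{Pike} − x_{Nadir} = 0 ⇒ x_{Pike} = 33.75 − 0.25x_{Nadir}.
At x_{Nadir} = 3: x_{Pike} = 33.75 − 0.25·3 = 33.

33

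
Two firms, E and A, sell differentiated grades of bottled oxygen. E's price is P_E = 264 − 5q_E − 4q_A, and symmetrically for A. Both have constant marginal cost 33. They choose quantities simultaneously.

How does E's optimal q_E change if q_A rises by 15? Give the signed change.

-6

Firm E's profit: π = q_E(264 − 5q_E − 4q_A) − 33q_E.
∂π/∂q_E = 231 − 10q_E − 4q_A = 0 ⇒ q_E = 23.1 − 0.4q_A.
The reaction-function slope is −0.4, so a 15-unit rise in q_A moves q_E by −0.4 × 15 = −6. E's best response falls — the actions are strategic substitutes.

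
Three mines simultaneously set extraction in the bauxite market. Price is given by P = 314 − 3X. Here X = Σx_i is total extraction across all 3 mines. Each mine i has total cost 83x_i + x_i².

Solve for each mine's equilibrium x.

A representative mine's profit is π_i = x_i(314 − 3X) − 83x_i − x_i², with X = x_i + Σ_{j≠i} x_j.
First-order condition: 231 − 8x_i − 3Σ_{j≠i} x_j = 0.
In a symmetric equilibrium every mine chooses the same x, so Σ_{j≠i} x_j = 2x. The condition becomes 231 − 14x = 0, giving x = 231/14 = 16.5.

16.5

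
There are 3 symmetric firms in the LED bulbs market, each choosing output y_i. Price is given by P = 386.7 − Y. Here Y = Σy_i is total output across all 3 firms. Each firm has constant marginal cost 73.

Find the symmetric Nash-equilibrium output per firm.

78.425

A representative firm's profit is π_i = y_i(386.7 − Y) − 73y_i, with Y = y_i + Σ_{j≠i} y_j.
First-order condition: 313.7 − 2y_i − Σ_{j≠i} y_j = 0.
In a symmetric equilibrium every firm chooses the same y, so Σ_{j≠i} y_j = 2y. The condition becomes 313.7 − 4y = 0, giving y = 313.7/4 = 78.425.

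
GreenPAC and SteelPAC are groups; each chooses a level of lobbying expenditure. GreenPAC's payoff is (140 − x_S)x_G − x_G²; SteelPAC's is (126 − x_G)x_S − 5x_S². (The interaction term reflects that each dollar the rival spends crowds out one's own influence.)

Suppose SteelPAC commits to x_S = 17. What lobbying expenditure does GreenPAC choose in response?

61.5

Expanding GreenPAC's payoff: 140x_G − x_Sx_G − x_G².
∂π/∂x_G = 140 − x_S − 2x_G = 0, so x_G = 70 − 0.5x_S.
At x_S = 17: x_G = 70 − 0.5·17 = 61.5.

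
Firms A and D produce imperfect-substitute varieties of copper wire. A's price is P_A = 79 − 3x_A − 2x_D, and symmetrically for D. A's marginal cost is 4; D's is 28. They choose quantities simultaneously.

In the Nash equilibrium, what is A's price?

36.625

Firm A's profit: π = x_A(79 − 3x_A − 2x_D) − 4x_A.
∂π/∂x_A = 75 − 6x_A − 2x_D = 0 ⇒ x_A = 12.5 − (1/3)x_D.
Similarly x_D = 8.5 − (1/3)x_A.
Solving the two reaction functions simultaneously: (1 − (−1/3)(−1/3))x_A = 12.5 − (1/3)·8.5, so (8/9)x_A = 29/3 and x_A = 10.875.
Then x_D = 8.5 − (1/3)·10.875 = 4.875.
P_A = 79 − 3·10.875 − 2·4.875 = 36.625.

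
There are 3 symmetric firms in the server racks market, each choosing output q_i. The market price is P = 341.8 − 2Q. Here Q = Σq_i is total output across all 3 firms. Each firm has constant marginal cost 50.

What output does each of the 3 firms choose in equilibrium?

36.475

A representative firm's profit is π_i = q_i(341.8 − 2Q) − 50q_i, with Q = q_i + Σ_{j≠i} q_j.
First-order condition: 291.8 − 4q_i − 2Σ_{j≠i} q_j = 0.
With identical firms, set every q_j = q: then 291.8 − 4q − 4q = 0, i.e. q = 291.8/8 = 36.475.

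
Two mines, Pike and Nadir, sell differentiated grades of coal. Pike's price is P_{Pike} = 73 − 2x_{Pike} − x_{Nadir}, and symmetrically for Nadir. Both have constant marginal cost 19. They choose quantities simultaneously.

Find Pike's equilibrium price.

40.6

Mine Pike's profit: π = x_{Pike}(73 − 2x_{Pike} − x_{Nadir}) − 19x_{Pike}.
∂π/∂x_{Pike} = 54 − 4x_{Pike} − x_{Nadir} = 0 ⇒ x_{Pike} = 13.5 − 0.25x_{Nadir}.
The game is symmetric, so in equilibrium x_{Nadir} = x_{Pike}: the reaction function gives 1.25x_{Pike} = 13.5, hence x_{Pike} = 10.8.
P_{Pike} = 73 − 2·10.8 − 10.8 = 40.6.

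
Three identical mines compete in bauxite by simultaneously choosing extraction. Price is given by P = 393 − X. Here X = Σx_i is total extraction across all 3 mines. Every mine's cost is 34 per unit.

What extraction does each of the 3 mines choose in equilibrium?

A representative mine's profit is π_i = x_i(393 − X) − 34x_i, with X = x_i + Σ_{j≠i} x_j.
First-order condition: 359 − 2x_i − Σ_{j≠i} x_j = 0.
Imposing symmetry (x_j = x for all j) turns Σ_{j≠i} x_j into 2x, so 359 = 4x and x = 89.75.

89.75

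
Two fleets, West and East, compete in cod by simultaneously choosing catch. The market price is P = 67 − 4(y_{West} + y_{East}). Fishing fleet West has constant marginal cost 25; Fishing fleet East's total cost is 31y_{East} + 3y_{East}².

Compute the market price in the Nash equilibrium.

Fishing fleet West's profit: π = y_{West}(67 − 4(y_{West} + y_{East})) − 25y_{West}.
∂π/∂y_{West} = 42 − 8y_{West} − 4y_{East} = 0, so y_{West} = 5.25 − 0.5y_{East}.
For East: ∂π/∂y_{East} = 36 − 14y_{East} − 4y_{West} = 0 ⇒ y_{East} = 18/7 − (2/7)y_{West}.
Solving the two reaction functions simultaneously: (1 − (−0.5)(−2/7))y_{West} = 5.25 − 0.5·(18/7), so (6/7)y_{West} = 111/28 and y_{West} = 4.625.
Then y_{East} = 18/7 − (2/7)·4.625 = 1.25.
Equilibrium price: P = 67 − 4·5.875 = 43.5.

43.5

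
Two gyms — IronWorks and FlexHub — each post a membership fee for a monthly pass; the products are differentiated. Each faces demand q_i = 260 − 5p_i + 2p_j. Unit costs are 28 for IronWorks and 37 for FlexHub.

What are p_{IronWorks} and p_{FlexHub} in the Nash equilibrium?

50.9375, 54.6875

IronWorks's profit: π = (p_{IronWorks} − 28)(260 − 5p_{IronWorks} + 2p_{FlexHub}).
∂π/∂p_{IronWorks} = 400 − 10p_{IronWorks} + 2p_{FlexHub} = 0 ⇒ p_{IronWorks} = 40 + 0.2p_{FlexHub}.
Similarly p_{FlexHub} = 44.5 + 0.2p_{IronWorks}.
Plugging p_{FlexHub} into IronWorks's best response: p_{IronWorks} = 40 + 0.2(44.5 + 0.2p_{IronWorks}) ⇒ 0.96p_{IronWorks} = 48.9, so p_{IronWorks} = 50.9375.
Then p_{FlexHub} = 44.5 + 0.2·50.9375 = 54.6875.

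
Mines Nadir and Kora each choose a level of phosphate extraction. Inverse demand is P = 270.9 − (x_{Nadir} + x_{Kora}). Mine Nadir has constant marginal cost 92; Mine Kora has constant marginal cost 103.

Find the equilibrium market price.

Mine Nadir's profit: π = x_{Nadir}(270.9 − (x_{Nadir} + x_{Kora})) − 92x_{Nadir}.
∂π/∂x_{Nadir} = 178.9 − 2x_{Nadir} − x_{Kora} = 0, so x_{Nadir} = 89.45 − 0.5x_{Kora}.
By the same steps for Kora: x_{Kora} = 83.95 − 0.5x_{Nadir}.
Solving the two reaction functions simultaneously: (1 − (−0.5)(−0.5))x_{Nadir} = 89.45 − 0.5·83.95, so 0.75x_{Nadir} = 47.475 and x_{Nadir} = 63.3.
Then x_{Kora} = 83.95 − 0.5·63.3 = 52.3.
Equilibrium price: P = 270.9 − 115.6 = 155.3.

155.3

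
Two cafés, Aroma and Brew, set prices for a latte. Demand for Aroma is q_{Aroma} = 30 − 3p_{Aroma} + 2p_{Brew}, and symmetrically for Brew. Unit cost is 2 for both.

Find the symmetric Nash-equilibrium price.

9

Aroma's profit: π = (p_{Aroma} − 2)(30 − 3p_{Aroma} + 2p_{Brew}).
∂π/∂p_{Aroma} = 36 − 6p_{Aroma} + 2p_{Brew} = 0 ⇒ p_{Aroma} = 6 + (1/3)p_{Brew}.
The game is symmetric, so in equilibrium p_{Brew} = p_{Aroma}: the reaction function gives (2/3)p_{Aroma} = 6, hence p_{Aroma} = 9.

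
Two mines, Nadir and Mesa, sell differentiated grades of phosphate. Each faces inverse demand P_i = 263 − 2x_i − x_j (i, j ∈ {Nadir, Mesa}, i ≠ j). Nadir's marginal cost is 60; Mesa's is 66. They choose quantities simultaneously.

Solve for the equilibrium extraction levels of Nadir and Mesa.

41, 39

Mine Nadir's profit: π = x_{Nadir}(263 − 2x_{Nadir} − x_{Mesa}) − 60x_{Nadir}.
∂π/∂x_{Nadir} = 203 − 4x_{Nadir} − x_{Mesa} = 0 ⇒ x_{Nadir} = 50.75 − 0.25x_{Mesa}.
Similarly x_{Mesa} = 49.25 − 0.25x_{Nadir}.
Plugging x_{Mesa} into Nadir's best response: x_{Nadir} = 50.75 − 0.25(49.25 − 0.25x_{Nadir}) ⇒ 0.9375x_{Nadir} = 38.4375, so x_{Nadir} = 41.
Then x_{Mesa} = 49.25 − 0.25·41 = 39.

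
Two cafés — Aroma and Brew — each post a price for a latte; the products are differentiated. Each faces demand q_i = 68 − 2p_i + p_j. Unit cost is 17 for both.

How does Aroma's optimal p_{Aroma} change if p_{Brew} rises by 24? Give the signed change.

Aroma's profit: π = (p_{Aroma} − 17)(68 − 2p_{Aroma} + p_{Brew}).
∂π/∂p_{Aroma} = 102 − 4p_{Aroma} + p_{Brew} = 0 ⇒ p_{Aroma} = 25.5 + 0.25p_{Brew}.
The reaction-function slope is 0.25, so a 24-unit rise in p_{Brew} moves p_{Aroma} by 0.25 × 24 = 6. Aroma's best response rises — the actions are strategic complements.

6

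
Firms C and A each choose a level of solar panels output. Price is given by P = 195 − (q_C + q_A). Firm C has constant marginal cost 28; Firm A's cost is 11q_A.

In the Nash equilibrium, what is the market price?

78

Firm C's profit: π = q_C(195 − (q_C + q_A)) − 28q_C.
∂π/∂q_C = 167 − 2q_C − q_A = 0, so q_C = 83.5 − 0.5q_A.
By the same steps for A: q_A = 92 − 0.5q_C.
Substituting the second reaction function into the first: q_C = 83.5 − 0.5(92 − 0.5q_C), which gives 0.75q_C = 37.5 ⇒ q_C = 50.
Then q_A = 92 − 0.5·50 = 67.
Equilibrium price: P = 195 − 117 = 78.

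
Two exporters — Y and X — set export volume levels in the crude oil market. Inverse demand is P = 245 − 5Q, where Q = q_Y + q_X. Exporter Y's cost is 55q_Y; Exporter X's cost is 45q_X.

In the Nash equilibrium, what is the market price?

Exporter Y's profit: π = q_Y(245 − 5(q_Y + q_X)) − 55q_Y.
∂π/∂q_Y = 190 − 10q_Y − 5q_X = 0, so q_Y = 19 − 0.5q_X.
By the same steps for X: q_X = 20 − 0.5q_Y.
Plugging q_X into Y's best response: q_Y = 19 − 0.5(20 − 0.5q_Y) ⇒ 0.75q_Y = 9, so q_Y = 12.
Then q_X = 20 − 0.5·12 = 14.
Equilibrium price: P = 245 − 5·26 = 115.

115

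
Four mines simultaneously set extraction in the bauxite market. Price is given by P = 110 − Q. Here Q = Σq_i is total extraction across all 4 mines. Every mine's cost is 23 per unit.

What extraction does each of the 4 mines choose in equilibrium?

17.4

A representative mine's profit is π_i = q_i(110 − Q) − 23q_i, with Q = q_i + Σ_{j≠i} q_j.
First-order condition: 87 − 2q_i − Σ_{j≠i} q_j = 0.
With identical mines, set every q_j = q: then 87 − 2q − 3q = 0, i.e. q = 87/5 = 17.4.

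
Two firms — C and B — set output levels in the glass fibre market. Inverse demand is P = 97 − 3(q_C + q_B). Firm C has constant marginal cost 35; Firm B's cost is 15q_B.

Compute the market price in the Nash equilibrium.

Firm C's profit: π = q_C(97 − 3(q_C + q_B)) − 35q_C.
∂π/∂q_C = 62 − 6q_C − 3q_B = 0, so q_C = 31/3 − 0.5q_B.
By the same steps for B: q_B = 41/3 − 0.5q_C.
Solving the two reaction functions simultaneously: (1 − (−0.5)(−0.5))q_C = 31/3 − 0.5·(41/3), so 0.75q_C = 3.5 and q_C = 14/3.
Then q_B = 41/3 − 0.5·(14/3) = 34/3.
Equilibrium price: P = 97 − 3·16 = 49.

49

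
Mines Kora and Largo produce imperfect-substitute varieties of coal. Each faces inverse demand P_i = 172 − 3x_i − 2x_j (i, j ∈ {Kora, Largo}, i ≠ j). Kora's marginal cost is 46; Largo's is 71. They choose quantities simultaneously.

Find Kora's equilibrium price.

Mine Kora's profit: π = x_{Kora}(172 − 3x_{Kora} − 2x_{Largo}) − 46x_{Kora}.
∂π/∂x_{Kora} = 126 − 6x_{Kora} − 2x_{Largo} = 0 ⇒ x_{Kora} = 21 − (1/3)x_{Largo}.
Similarly x_{Largo} = 101/6 − (1/3)x_{Kora}.
Solving the two reaction functions simultaneously: (1 − (−1/3)(−1/3))x_{Kora} = 21 − (1/3)·(101/6), so (8/9)x_{Kora} = 277/18 and x_{Kora} = 17.3125.
Then x_{Largo} = 101/6 − (1/3)·17.3125 = 11.0625.
P_{Kora} = 172 − 3·17.3125 − 2·11.0625 = 97.9375.

97.9375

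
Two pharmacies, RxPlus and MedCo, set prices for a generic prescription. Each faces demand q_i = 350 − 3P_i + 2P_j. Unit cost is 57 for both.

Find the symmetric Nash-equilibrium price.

130.25

RxPlus's profit: π = (P_{RxPlus} − 57)(350 − 3P_{RxPlus} + 2P_{MedCo}).
∂π/∂P_{RxPlus} = 521 − 6P_{RxPlus} + 2P_{MedCo} = 0 ⇒ P_{RxPlus} = 521/6 + (1/3)P_{MedCo}.
Setting P_{RxPlus} = P_{MedCo} in the reaction function: P_{RxPlus} = 521/6 + (1/3)P_{RxPlus}, so P_{RxPlus} = (521/6) / (2/3) = 130.25.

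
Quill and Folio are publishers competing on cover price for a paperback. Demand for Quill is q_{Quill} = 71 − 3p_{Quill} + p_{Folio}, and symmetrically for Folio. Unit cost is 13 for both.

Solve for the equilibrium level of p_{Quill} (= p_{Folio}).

22

Quill's profit: π = (p_{Quill} − 13)(71 − 3p_{Quill} + p_{Folio}).
∂π/∂p_{Quill} = 110 − 6p_{Quill} + p_{Folio} = 0 ⇒ p_{Quill} = 55/3 + (1/6)p_{Folio}.
By symmetry p_{Folio} = p_{Quill}; substituting into the reaction function, (5/6)p_{Quill} = 55/3 and p_{Quill} = 22.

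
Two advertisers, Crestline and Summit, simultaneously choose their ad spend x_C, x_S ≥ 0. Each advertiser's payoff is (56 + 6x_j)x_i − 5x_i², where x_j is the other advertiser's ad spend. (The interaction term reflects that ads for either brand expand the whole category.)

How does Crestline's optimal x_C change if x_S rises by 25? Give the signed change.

Crestline's payoff is (56 + 6x_S)x_C − 5x_C².
∂π/∂x_C = 56 + 6x_S − 10x_C = 0, so x_C = 5.6 + 0.6x_S.
The reaction-function slope is 0.6, so a 25-unit rise in x_S moves x_C by 0.6 × 25 = 15. Crestline's best response rises — the actions are strategic complements.

15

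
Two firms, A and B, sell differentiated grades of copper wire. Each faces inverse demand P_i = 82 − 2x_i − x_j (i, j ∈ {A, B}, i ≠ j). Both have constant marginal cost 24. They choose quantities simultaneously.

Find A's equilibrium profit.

Firm A's profit: π = x_A(82 − 2x_A − x_B) − 24x_A.
∂π/∂x_A = 58 − 4x_A − x_B = 0 ⇒ x_A = 14.5 − 0.25x_B.
By symmetry x_B = x_A; substituting into the reaction function, 1.25x_A = 14.5 and x_A = 11.6.
P_A = 82 − 2·11.6 − 11.6 = 47.2.
Profit = (47.2 − 24)·11.6 = 269.12.

269.12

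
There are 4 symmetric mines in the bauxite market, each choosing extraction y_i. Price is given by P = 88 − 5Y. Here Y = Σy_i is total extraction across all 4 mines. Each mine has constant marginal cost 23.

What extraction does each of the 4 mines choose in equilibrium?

A representative mine's profit is π_i = y_i(88 − 5Y) − 23y_i, with Y = y_i + Σ_{j≠i} y_j.
First-order condition: 65 − 10y_i − 5Σ_{j≠i} y_j = 0.
With identical mines, set every y_j = y: then 65 − 10y − 15y = 0, i.e. y = 65/25 = 2.6.

2.6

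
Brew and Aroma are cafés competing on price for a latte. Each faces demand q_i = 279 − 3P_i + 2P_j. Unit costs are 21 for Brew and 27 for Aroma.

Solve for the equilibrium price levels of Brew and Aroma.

86.625, 88.875

Brew's profit: π = (P_{Brew} − 21)(279 − 3P_{Brew} + 2P_{Aroma}).
∂π/∂P_{Brew} = 342 − 6P_{Brew} + 2P_{Aroma} = 0 ⇒ P_{Brew} = 57 + (1/3)P_{Aroma}.
Similarly P_{Aroma} = 60 + (1/3)P_{Brew}.
Substituting the second reaction function into the first: P_{Brew} = 57 + (1/3)(60 + (1/3)P_{Brew}), which gives (8/9)P_{Brew} = 77 ⇒ P_{Brew} = 86.625.
Then P_{Aroma} = 60 + (1/3)·86.625 = 88.875.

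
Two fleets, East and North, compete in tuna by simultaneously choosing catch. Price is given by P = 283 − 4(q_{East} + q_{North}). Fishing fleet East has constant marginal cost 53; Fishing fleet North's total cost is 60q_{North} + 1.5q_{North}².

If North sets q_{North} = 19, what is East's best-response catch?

Fishing fleet East's profit: π = q_{East}(283 − 4(q_{East} + q_{North})) − 53q_{East}.
∂π/∂q_{East} = 230 − 8q_{East} − 4q_{North} = 0, so q_{East} = 28.75 − 0.5q_{North}.
At q_{North} = 19: q_{East} = 28.75 − 0.5·19 = 19.25.

19.25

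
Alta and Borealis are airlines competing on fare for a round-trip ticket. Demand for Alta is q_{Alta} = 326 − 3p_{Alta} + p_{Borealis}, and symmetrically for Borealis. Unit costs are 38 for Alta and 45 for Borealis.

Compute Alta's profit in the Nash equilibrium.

7681.08

Alta's profit: π = (p_{Alta} − 38)(326 − 3p_{Alta} + p_{Borealis}).
∂π/∂p_{Alta} = 440 − 6p_{Alta} + p_{Borealis} = 0 ⇒ p_{Alta} = 220/3 + (1/6)p_{Borealis}.
Similarly p_{Borealis} = 461/6 + (1/6)p_{Alta}.
Substituting the second reaction function into the first: p_{Alta} = 220/3 + (1/6)(461/6 + (1/6)p_{Alta}), which gives (35/36)p_{Alta} = 3101/36 ⇒ p_{Alta} = 88.6.
Then p_{Borealis} = 461/6 + (1/6)·88.6 = 91.6.
q_{Alta} = 326 − 3·88.6 + 91.6 = 151.8.
Profit = (88.6 − 38)·151.8 = 7681.08.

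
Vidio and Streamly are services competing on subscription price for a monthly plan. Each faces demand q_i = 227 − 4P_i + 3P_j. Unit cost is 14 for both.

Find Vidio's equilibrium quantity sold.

170.4

Vidio's profit: π = (P_{Vidio} − 14)(227 − 4P_{Vidio} + 3P_{Streamly}).
∂π/∂P_{Vidio} = 283 − 8P_{Vidio} + 3P_{Streamly} = 0 ⇒ P_{Vidio} = 35.375 + 0.375P_{Streamly}.
The game is symmetric, so in equilibrium P_{Streamly} = P_{Vidio}: the reaction function gives 0.625P_{Vidio} = 35.375, hence P_{Vidio} = 56.6.
q_{Vidio} = 227 − 4·56.6 + 3·56.6 = 170.4.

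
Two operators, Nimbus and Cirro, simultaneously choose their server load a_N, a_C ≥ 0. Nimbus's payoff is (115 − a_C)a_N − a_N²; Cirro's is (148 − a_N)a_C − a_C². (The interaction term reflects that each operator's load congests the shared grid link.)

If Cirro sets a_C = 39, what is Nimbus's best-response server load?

Expanding Nimbus's payoff: 115a_N − a_Ca_N − a_N².
∂π/∂a_N = 115 − a_C − 2a_N = 0, so a_N = 57.5 − 0.5a_C.
At a_C = 39: a_N = 57.5 − 0.5·39 = 38.

38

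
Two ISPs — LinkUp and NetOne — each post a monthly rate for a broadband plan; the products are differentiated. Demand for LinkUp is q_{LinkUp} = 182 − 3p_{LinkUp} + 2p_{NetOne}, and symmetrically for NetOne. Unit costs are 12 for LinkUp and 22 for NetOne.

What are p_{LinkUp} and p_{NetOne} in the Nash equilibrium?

56.375, 60.125

LinkUp's profit: π = (p_{LinkUp} − 12)(182 − 3p_{LinkUp} + 2p_{NetOne}).
∂π/∂p_{LinkUp} = 218 − 6p_{LinkUp} + 2p_{NetOne} = 0 ⇒ p_{LinkUp} = 109/3 + (1/3)p_{NetOne}.
Similarly p_{NetOne} = 124/3 + (1/3)p_{LinkUp}.
Plugging p_{NetOne} into LinkUp's best response: p_{LinkUp} = 109/3 + (1/3)(124/3 + (1/3)p_{LinkUp}) ⇒ (8/9)p_{LinkUp} = 451/9, so p_{LinkUp} = 56.375.
Then p_{NetOne} = 124/3 + (1/3)·56.375 = 60.125.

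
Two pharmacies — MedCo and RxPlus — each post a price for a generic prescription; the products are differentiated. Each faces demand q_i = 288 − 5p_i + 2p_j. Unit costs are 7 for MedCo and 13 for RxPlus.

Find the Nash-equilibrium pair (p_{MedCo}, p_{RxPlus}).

MedCo's profit: π = (p_{MedCo} − 7)(288 − 5p_{MedCo} + 2p_{RxPlus}).
∂π/∂p_{MedCo} = 323 − 10p_{MedCo} + 2p_{RxPlus} = 0 ⇒ p_{MedCo} = 32.3 + 0.2p_{RxPlus}.
Similarly p_{RxPlus} = 35.3 + 0.2p_{MedCo}.
Substituting the second reaction function into the first: p_{MedCo} = 32.3 + 0.2(35.3 + 0.2p_{MedCo}), which gives 0.96p_{MedCo} = 39.36 ⇒ p_{MedCo} = 41.
Then p_{RxPlus} = 35.3 + 0.2·41 = 43.5.

41, 43.5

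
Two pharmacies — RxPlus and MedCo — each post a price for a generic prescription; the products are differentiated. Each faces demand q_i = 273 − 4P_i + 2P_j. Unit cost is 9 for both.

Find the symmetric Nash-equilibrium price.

51.5

RxPlus's profit: π = (P_{RxPlus} − 9)(273 − 4P_{RxPlus} + 2P_{MedCo}).
∂π/∂P_{RxPlus} = 309 − 8P_{RxPlus} + 2P_{MedCo} = 0 ⇒ P_{RxPlus} = 38.625 + 0.25P_{MedCo}.
The game is symmetric, so in equilibrium P_{MedCo} = P_{RxPlus}: the reaction function gives 0.75P_{RxPlus} = 38.625, hence P_{RxPlus} = 51.5.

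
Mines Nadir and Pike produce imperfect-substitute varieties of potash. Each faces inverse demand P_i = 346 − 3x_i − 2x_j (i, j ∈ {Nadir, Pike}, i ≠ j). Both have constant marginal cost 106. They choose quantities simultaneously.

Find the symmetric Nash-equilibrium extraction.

Mine Nadir's profit: π = x_{Nadir}(346 − 3x_{Nadir} − 2x_{Pike}) − 106x_{Nadir}.
∂π/∂x_{Nadir} = 240 − 6x_{Nadir} − 2x_{Pike} = 0 ⇒ x_{Nadir} = 40 − (1/3)x_{Pike}.
Setting x_{Nadir} = x_{Pike} in the reaction function: x_{Nadir} = 40 − (1/3)x_{Nadir}, so x_{Nadir} = 40 / (4/3) = 30.

30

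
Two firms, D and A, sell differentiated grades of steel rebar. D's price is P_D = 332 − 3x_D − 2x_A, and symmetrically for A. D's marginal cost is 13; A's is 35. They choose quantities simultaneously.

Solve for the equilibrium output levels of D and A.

41.25, 35.75

Firm D's profit: π = x_D(332 − 3x_D − 2x_A) − 13x_D.
∂π/∂x_D = 319 − 6x_D − 2x_A = 0 ⇒ x_D = 319/6 − (1/3)x_A.
Similarly x_A = 49.5 − (1/3)x_D.
Solving the two reaction functions simultaneously: (1 − (−1/3)(−1/3))x_D = 319/6 − (1/3)·49.5, so (8/9)x_D = 110/3 and x_D = 41.25.
Then x_A = 49.5 − (1/3)·41.25 = 35.75.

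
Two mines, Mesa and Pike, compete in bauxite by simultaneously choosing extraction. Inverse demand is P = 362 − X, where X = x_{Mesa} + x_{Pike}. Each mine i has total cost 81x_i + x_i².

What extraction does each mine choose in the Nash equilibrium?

Mine Mesa's profit: π = x_{Mesa}(362 − (x_{Mesa} + x_{Pike})) − 81x_{Mesa} − x_{Mesa}².
∂π/∂x_{Mesa} = 281 − 4x_{Mesa} − x_{Pike} = 0, so x_{Mesa} = 70.25 − 0.25x_{Pike}.
By symmetry x_{Pike} = x_{Mesa}; substituting into the reaction function, 1.25x_{Mesa} = 70.25 and x_{Mesa} = 56.2.

56.2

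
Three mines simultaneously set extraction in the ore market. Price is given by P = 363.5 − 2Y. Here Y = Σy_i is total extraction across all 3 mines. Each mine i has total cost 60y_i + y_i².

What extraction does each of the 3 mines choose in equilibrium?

A representative mine's profit is π_i = y_i(363.5 − 2Y) − 60y_i − y_i², with Y = y_i + Σ_{j≠i} y_j.
First-order condition: 303.5 − 6y_i − 2Σ_{j≠i} y_j = 0.
With identical mines, set every y_j = y: then 303.5 − 6y − 4y = 0, i.e. y = 303.5/10 = 30.35.

30.35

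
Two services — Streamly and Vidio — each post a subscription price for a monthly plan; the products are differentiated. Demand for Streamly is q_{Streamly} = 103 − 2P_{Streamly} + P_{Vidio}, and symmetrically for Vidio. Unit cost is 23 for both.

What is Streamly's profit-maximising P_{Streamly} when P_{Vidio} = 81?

Streamly's profit: π = (P_{Streamly} − 23)(103 − 2P_{Streamly} + P_{Vidio}).
∂π/∂P_{Streamly} = 149 − 4P_{Streamly} + P_{Vidio} = 0 ⇒ P_{Streamly} = 37.25 + 0.25P_{Vidio}.
At P_{Vidio} = 81: P_{Streamly} = 37.25 + 0.25·81 = 57.5.

57.5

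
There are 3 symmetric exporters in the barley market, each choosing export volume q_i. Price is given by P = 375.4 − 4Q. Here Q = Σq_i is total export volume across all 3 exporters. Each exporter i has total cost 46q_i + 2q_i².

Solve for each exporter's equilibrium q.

16.47

A representative exporter's profit is π_i = q_i(375.4 − 4Q) − 46q_i − 2q_i², with Q = q_i + Σ_{j≠i} q_j.
First-order condition: 329.4 − 12q_i − 4Σ_{j≠i} q_j = 0.
In a symmetric equilibrium every exporter chooses the same q, so Σ_{j≠i} q_j = 2q. The condition becomes 329.4 − 20q = 0, giving q = 329.4/20 = 16.47.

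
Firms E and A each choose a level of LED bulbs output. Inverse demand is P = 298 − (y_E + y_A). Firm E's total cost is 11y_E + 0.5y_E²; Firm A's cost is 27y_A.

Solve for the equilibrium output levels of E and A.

60.6, 105.2

Firm E's profit: π = y_E(298 − (y_E + y_A)) − 11y_E − 0.5y_E².
∂π/∂y_E = 287 − 3y_E − y_A = 0, so y_E = 287/3 − (1/3)y_A.
For A: ∂π/∂y_A = 271 − 2y_A − y_E = 0 ⇒ y_A = 135.5 − 0.5y_E.
Plugging y_A into E's best response: y_E = 287/3 − (1/3)(135.5 − 0.5y_E) ⇒ (5/6)y_E = 50.5, so y_E = 60.6.
Then y_A = 135.5 − 0.5·60.6 = 105.2.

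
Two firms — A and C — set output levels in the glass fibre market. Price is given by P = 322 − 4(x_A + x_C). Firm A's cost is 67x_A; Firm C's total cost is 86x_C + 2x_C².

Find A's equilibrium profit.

2798.41

Firm A's profit: π = x_A(322 − 4(x_A + x_C)) − 67x_A.
∂π/∂x_A = 255 − 8x_A − 4x_C = 0, so x_A = 31.875 − 0.5x_C.
For C: ∂π/∂x_C = 236 − 12x_C − 4x_A = 0 ⇒ x_C = 59/3 − (1/3)x_A.
Substituting the second reaction function into the first: x_A = 31.875 − 0.5(59/3 − (1/3)x_A), which gives (5/6)x_A = 529/24 ⇒ x_A = 26.45.
Then x_C = 59/3 − (1/3)·26.45 = 10.85.
Price P = 322 − 4·37.3 = 172.8.
A's profit: (172.8 − 67)·26.45 = 2798.41.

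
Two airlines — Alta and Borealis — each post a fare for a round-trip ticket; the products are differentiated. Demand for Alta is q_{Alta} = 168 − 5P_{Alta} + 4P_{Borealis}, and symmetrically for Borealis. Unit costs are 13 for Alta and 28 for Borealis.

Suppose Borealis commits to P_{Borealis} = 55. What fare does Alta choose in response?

45.3

Alta's profit: π = (P_{Alta} − 13)(168 − 5P_{Alta} + 4P_{Borealis}).
∂π/∂P_{Alta} = 233 − 10P_{Alta} + 4P_{Borealis} = 0 ⇒ P_{Alta} = 23.3 + 0.4P_{Borealis}.
At P_{Borealis} = 55: P_{Alta} = 23.3 + 0.4·55 = 45.3.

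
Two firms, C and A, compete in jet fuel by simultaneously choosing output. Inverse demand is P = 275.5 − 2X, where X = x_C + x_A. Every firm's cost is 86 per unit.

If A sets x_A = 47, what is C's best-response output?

Firm C's profit: π = x_C(275.5 − 2(x_C + x_A)) − 86x_C.
∂π/∂x_C = 189.5 − 4x_C − 2x_A = 0, so x_C = 47.375 − 0.5x_A.
At x_A = 47: x_C = 47.375 − 0.5·47 = 23.875.

23.875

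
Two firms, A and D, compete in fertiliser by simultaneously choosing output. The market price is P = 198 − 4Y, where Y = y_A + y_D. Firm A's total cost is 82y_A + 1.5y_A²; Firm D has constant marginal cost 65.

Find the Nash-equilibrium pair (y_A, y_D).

5.5, 13.875

Firm A's profit: π = y_A(198 − 4(y_A + y_D)) − 82y_A − 1.5y_A².
∂π/∂y_A = 116 − 11y_A − 4y_D = 0, so y_A = 116/11 − (4/11)y_D.
For D: ∂π/∂y_D = 133 − 8y_D − 4y_A = 0 ⇒ y_D = 16.625 − 0.5y_A.
Solving the two reaction functions simultaneously: (1 − (−4/11)(−0.5))y_A = 116/11 − (4/11)·16.625, so (9/11)y_A = 4.5 and y_A = 5.5.
Then y_D = 16.625 − 0.5·5.5 = 13.875.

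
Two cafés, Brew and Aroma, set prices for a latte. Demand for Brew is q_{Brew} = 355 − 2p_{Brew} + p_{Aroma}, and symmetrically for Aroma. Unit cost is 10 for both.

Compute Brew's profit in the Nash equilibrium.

26450

Brew's profit: π = (p_{Brew} − 10)(355 − 2p_{Brew} + p_{Aroma}).
∂π/∂p_{Brew} = 375 − 4p_{Brew} + p_{Aroma} = 0 ⇒ p_{Brew} = 93.75 + 0.25p_{Aroma}.
The game is symmetric, so in equilibrium p_{Aroma} = p_{Brew}: the reaction function gives 0.75p_{Brew} = 93.75, hence p_{Brew} = 125.
q_{Brew} = 355 − 2·125 + 125 = 230.
Profit = (125 − 10)·230 = 26450.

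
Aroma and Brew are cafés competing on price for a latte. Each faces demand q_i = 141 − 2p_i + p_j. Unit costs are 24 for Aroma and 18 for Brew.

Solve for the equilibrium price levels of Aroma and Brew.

62.2, 59.8

Aroma's profit: π = (p_{Aroma} − 24)(141 − 2p_{Aroma} + p_{Brew}).
∂π/∂p_{Aroma} = 189 − 4p_{Aroma} + p_{Brew} = 0 ⇒ p_{Aroma} = 47.25 + 0.25p_{Brew}.
Similarly p_{Brew} = 44.25 + 0.25p_{Aroma}.
Substituting the second reaction function into the first: p_{Aroma} = 47.25 + 0.25(44.25 + 0.25p_{Aroma}), which gives 0.9375p_{Aroma} = 58.3125 ⇒ p_{Aroma} = 62.2.
Then p_{Brew} = 44.25 + 0.25·62.2 = 59.8.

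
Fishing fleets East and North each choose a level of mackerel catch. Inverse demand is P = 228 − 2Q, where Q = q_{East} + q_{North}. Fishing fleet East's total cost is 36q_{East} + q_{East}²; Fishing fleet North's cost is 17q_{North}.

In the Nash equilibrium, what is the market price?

105.2

Fishing fleet East's profit: π = q_{East}(228 − 2(q_{East} + q_{North})) − 36q_{East} − q_{East}².
∂π/∂q_{East} = 192 − 6q_{East} − 2q_{North} = 0, so q_{East} = 32 − (1/3)q_{North}.
For North: ∂π/∂q_{North} = 211 − 4q_{North} − 2q_{East} = 0 ⇒ q_{North} = 52.75 − 0.5q_{East}.
Solving the two reaction functions simultaneously: (1 − (−1/3)(−0.5))q_{East} = 32 − (1/3)·52.75, so (5/6)q_{East} = 173/12 and q_{East} = 17.3.
Then q_{North} = 52.75 − 0.5·17.3 = 44.1.
Equilibrium price: P = 228 − 2·61.4 = 105.2.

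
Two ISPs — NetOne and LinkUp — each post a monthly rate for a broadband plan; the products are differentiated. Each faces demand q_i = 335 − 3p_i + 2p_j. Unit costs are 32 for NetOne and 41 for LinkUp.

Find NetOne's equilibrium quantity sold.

232.3125

NetOne's profit: π = (p_{NetOne} − 32)(335 − 3p_{NetOne} + 2p_{LinkUp}).
∂π/∂p_{NetOne} = 431 − 6p_{NetOne} + 2p_{LinkUp} = 0 ⇒ p_{NetOne} = 431/6 + (1/3)p_{LinkUp}.
Similarly p_{LinkUp} = 229/3 + (1/3)p_{NetOne}.
Solving the two reaction functions simultaneously: (1 − (1/3)(1/3))p_{NetOne} = 431/6 + (1/3)·(229/3), so (8/9)p_{NetOne} = 1751/18 and p_{NetOne} = 109.4375.
Then p_{LinkUp} = 229/3 + (1/3)·109.4375 = 112.8125.
q_{NetOne} = 335 − 3·109.4375 + 2·112.8125 = 232.3125.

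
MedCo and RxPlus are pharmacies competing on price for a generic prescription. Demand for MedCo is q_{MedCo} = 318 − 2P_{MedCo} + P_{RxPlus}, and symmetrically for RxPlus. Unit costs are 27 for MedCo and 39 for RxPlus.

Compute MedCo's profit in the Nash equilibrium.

MedCo's profit: π = (P_{MedCo} − 27)(318 − 2P_{MedCo} + P_{RxPlus}).
∂π/∂P_{MedCo} = 372 − 4P_{MedCo} + P_{RxPlus} = 0 ⇒ P_{MedCo} = 93 + 0.25P_{RxPlus}.
Similarly P_{RxPlus} = 99 + 0.25P_{MedCo}.
Substituting the second reaction function into the first: P_{MedCo} = 93 + 0.25(99 + 0.25P_{MedCo}), which gives 0.9375P_{MedCo} = 117.75 ⇒ P_{MedCo} = 125.6.
Then P_{RxPlus} = 99 + 0.25·125.6 = 130.4.
q_{MedCo} = 318 − 2·125.6 + 130.4 = 197.2.
Profit = (125.6 − 27)·197.2 = 19443.92.

19443.92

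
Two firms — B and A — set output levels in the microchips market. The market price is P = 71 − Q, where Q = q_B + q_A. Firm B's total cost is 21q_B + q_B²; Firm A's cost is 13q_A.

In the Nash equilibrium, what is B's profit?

Firm B's profit: π = q_B(71 − (q_B + q_A)) − 21q_B − q_B².
∂π/∂q_B = 50 − 4q_B − q_A = 0, so q_B = 12.5 − 0.25q_A.
For A: ∂π/∂q_A = 58 − 2q_A − q_B = 0 ⇒ q_A = 29 − 0.5q_B.
Substituting the second reaction function into the first: q_B = 12.5 − 0.25(29 − 0.5q_B), which gives 0.875q_B = 5.25 ⇒ q_B = 6.
Then q_A = 29 − 0.5·6 = 26.
Price P = 71 − 32 = 39.
B's profit: (39 − 21)·6 − (6)² = 72.

72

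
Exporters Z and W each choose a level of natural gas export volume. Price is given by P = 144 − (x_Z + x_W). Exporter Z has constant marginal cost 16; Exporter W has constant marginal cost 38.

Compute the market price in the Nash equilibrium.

66

Exporter Z's profit: π = x_Z(144 − (x_Z + x_W)) − 16x_Z.
∂π/∂x_Z = 128 − 2x_Z − x_W = 0, so x_Z = 64 − 0.5x_W.
By the same steps for W: x_W = 53 − 0.5x_Z.
Plugging x_W into Z's best response: x_Z = 64 − 0.5(53 − 0.5x_Z) ⇒ 0.75x_Z = 37.5, so x_Z = 50.
Then x_W = 53 − 0.5·50 = 28.
Equilibrium price: P = 144 − 78 = 66.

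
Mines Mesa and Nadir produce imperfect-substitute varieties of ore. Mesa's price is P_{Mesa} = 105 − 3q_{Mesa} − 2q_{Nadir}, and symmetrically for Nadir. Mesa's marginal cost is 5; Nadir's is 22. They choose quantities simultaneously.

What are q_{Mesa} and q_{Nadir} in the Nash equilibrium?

13.5625, 9.3125

Mine Mesa's profit: π = q_{Mesa}(105 − 3q_{Mesa} − 2q_{Nadir}) − 5q_{Mesa}.
∂π/∂q_{Mesa} = 100 − 6q_{Mesa} − 2q_{Nadir} = 0 ⇒ q_{Mesa} = 50/3 − (1/3)q_{Nadir}.
Similarly q_{Nadir} = 83/6 − (1/3)q_{Mesa}.
Plugging q_{Nadir} into Mesa's best response: q_{Mesa} = 50/3 − (1/3)(83/6 − (1/3)q_{Mesa}) ⇒ (8/9)q_{Mesa} = 217/18, so q_{Mesa} = 13.5625.
Then q_{Nadir} = 83/6 − (1/3)·13.5625 = 9.3125.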